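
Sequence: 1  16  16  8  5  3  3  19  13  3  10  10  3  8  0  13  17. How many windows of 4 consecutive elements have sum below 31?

5

1 16 16 8 → sum 41
16 16 8 5 → sum 45
16 8 5 3 → sum 32
8 5 3 3 → sum 19  < 31 ✓
5 3 3 19 → sum 30  < 31 ✓
3 3 19 13 → sum 38
3 19 13 3 → sum 38
19 13 3 10 → sum 45
13 3 10 10 → sum 36
3 10 10 3 → sum 26  < 31 ✓
10 10 3 8 → sum 31
10 3 8 0 → sum 21  < 31 ✓
3 8 0 13 → sum 24  < 31 ✓
8 0 13 17 → sum 38
5 windows satisfy the condition.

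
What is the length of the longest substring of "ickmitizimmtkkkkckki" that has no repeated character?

5

add i: [i] len 1
add c: [i, c] len 2
add k: [i, c, k] len 3
add m: [i, c, k, m] len 4
add i (repeat i, move left end past it): [c, k, m, i] len 4
add t: [c, k, m, i, t] len 5
add i (repeat i, move left end past it): [t, i] len 2
add z: [t, i, z] len 3
add i (repeat i, move left end past it): [z, i] len 2
add m: [z, i, m] len 3
add m (repeat m, move left end past it): [m] len 1
add t: [m, t] len 2
add k: [m, t, k] len 3
add k (repeat k, move left end past it): [k] len 1
add k (repeat k, move left end past it): [k] len 1
add k (repeat k, move left end past it): [k] len 1
add c: [k, c] len 2
add k (repeat k, move left end past it): [c, k] len 2
add k (repeat k, move left end past it): [k] len 1
add i: [k, i] len 2
Longest all-distinct length: 5.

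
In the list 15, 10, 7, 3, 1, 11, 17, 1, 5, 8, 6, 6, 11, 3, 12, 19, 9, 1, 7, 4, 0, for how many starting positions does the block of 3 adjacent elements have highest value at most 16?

13

[15, 10, 7] → max 15  ≤ 16 ✓
[10, 7, 3] → max 10  ≤ 16 ✓
[7, 3, 1] → max 7  ≤ 16 ✓
[3, 1, 11] → max 11  ≤ 16 ✓
[1, 11, 17] → max 17
[11, 17, 1] → max 17
[17, 1, 5] → max 17
[1, 5, 8] → max 8  ≤ 16 ✓
[5, 8, 6] → max 8  ≤ 16 ✓
[8, 6, 6] → max 8  ≤ 16 ✓
[6, 6, 11] → max 11  ≤ 16 ✓
[6, 11, 3] → max 11  ≤ 16 ✓
[11, 3, 12] → max 12  ≤ 16 ✓
[3, 12, 19] → max 19
[12, 19, 9] → max 19
[19, 9, 1] → max 19
[9, 1, 7] → max 9  ≤ 16 ✓
[1, 7, 4] → max 7  ≤ 16 ✓
[7, 4, 0] → max 7  ≤ 16 ✓
13 windows satisfy the condition.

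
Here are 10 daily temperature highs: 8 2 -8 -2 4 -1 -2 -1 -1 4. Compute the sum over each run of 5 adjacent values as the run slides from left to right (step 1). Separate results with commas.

4, -5, -9, -2, -1, -1

(8, 2, -8, -2, 4) → sum 4
(2, -8, -2, 4, -1) → sum -5
(-8, -2, 4, -1, -2) → sum -9
(-2, 4, -1, -2, -1) → sum -2
(4, -1, -2, -1, -1) → sum -1
(-1, -2, -1, -1, 4) → sum -1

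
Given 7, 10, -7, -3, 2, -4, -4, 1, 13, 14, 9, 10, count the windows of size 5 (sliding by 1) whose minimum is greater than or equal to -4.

5

7 10 -7 -3 2 → min -7
10 -7 -3 2 -4 → min -7
-7 -3 2 -4 -4 → min -7
-3 2 -4 -4 1 → min -4  ≥ -4 ✓
2 -4 -4 1 13 → min -4  ≥ -4 ✓
-4 -4 1 13 14 → min -4  ≥ -4 ✓
-4 1 13 14 9 → min -4  ≥ -4 ✓
1 13 14 9 10 → min 1  ≥ -4 ✓
5 windows satisfy the condition.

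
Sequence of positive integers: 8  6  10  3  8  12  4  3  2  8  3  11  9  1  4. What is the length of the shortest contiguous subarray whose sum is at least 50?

7

add 8: running sum 8 < 50
add 6: running sum 14 < 50
add 10: running sum 24 < 50
add 3: running sum 27 < 50
add 8: running sum 35 < 50
add 12: running sum 47 < 50
add 4: shortest ending here [8, 6, 10, 3, 8, 12, 4] sum 51, len 7
add 3: shortest ending here [8, 6, 10, 3, 8, 12, 4, 3] sum 54, len 8
add 2: shortest ending here [8, 6, 10, 3, 8, 12, 4, 3, 2] sum 56, len 9
add 8: shortest ending here [10, 3, 8, 12, 4, 3, 2, 8] sum 50, len 8
add 3: shortest ending here [10, 3, 8, 12, 4, 3, 2, 8, 3] sum 53, len 9
add 11: shortest ending here [8, 12, 4, 3, 2, 8, 3, 11] sum 51, len 8
add 9: shortest ending here [12, 4, 3, 2, 8, 3, 11, 9] sum 52, len 8
add 1: shortest ending here [12, 4, 3, 2, 8, 3, 11, 9, 1] sum 53, len 9
add 4: shortest ending here [12, 4, 3, 2, 8, 3, 11, 9, 1, 4] sum 57, len 10
Shortest qualifying length: 7.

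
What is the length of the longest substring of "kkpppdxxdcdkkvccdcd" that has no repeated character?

[k] len 1
[k] len 1
[k, p] len 2
[p] len 1
[p] len 1
[p, d] len 2
[p, d, x] len 3
[x] len 1
[x, d] len 2
[x, d, c] len 3
[c, d] len 2
[c, d, k] len 3
[k] len 1
[k, v] len 2
[k, v, c] len 3
[c] len 1
[c, d] len 2
[d, c] len 2
[c, d] len 2
Longest all-distinct length: 3.

3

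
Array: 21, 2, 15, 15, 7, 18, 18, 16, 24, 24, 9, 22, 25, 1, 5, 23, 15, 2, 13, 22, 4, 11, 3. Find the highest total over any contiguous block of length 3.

64

(21, 2, 15) → sum 38
(2, 15, 15) → sum 32
(15, 15, 7) → sum 37
(15, 7, 18) → sum 40
(7, 18, 18) → sum 43
(18, 18, 16) → sum 52
(18, 16, 24) → sum 58
(16, 24, 24) → sum 64
(24, 24, 9) → sum 57
(24, 9, 22) → sum 55
(9, 22, 25) → sum 56
(22, 25, 1) → sum 48
(25, 1, 5) → sum 31
(1, 5, 23) → sum 29
(5, 23, 15) → sum 43
(23, 15, 2) → sum 40
(15, 2, 13) → sum 30
(2, 13, 22) → sum 37
(13, 22, 4) → sum 39
(22, 4, 11) → sum 37
(4, 11, 3) → sum 18
Highest of these is 64.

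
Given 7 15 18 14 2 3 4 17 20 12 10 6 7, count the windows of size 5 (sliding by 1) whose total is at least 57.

(7, 15, 18, 14, 2) → sum 56
(15, 18, 14, 2, 3) → sum 52
(18, 14, 2, 3, 4) → sum 41
(14, 2, 3, 4, 17) → sum 40
(2, 3, 4, 17, 20) → sum 46
(3, 4, 17, 20, 12) → sum 56
(4, 17, 20, 12, 10) → sum 63  ≥ 57 ✓
(17, 20, 12, 10, 6) → sum 65  ≥ 57 ✓
(20, 12, 10, 6, 7) → sum 55
2 windows satisfy the condition.

2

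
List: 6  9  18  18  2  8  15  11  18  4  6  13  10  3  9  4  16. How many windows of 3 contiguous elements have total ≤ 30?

6 9 18 → sum 33
9 18 18 → sum 45
18 18 2 → sum 38
18 2 8 → sum 28  ≤ 30 ✓
2 8 15 → sum 25  ≤ 30 ✓
8 15 11 → sum 34
15 11 18 → sum 44
11 18 4 → sum 33
18 4 6 → sum 28  ≤ 30 ✓
4 6 13 → sum 23  ≤ 30 ✓
6 13 10 → sum 29  ≤ 30 ✓
13 10 3 → sum 26  ≤ 30 ✓
10 3 9 → sum 22  ≤ 30 ✓
3 9 4 → sum 16  ≤ 30 ✓
9 4 16 → sum 29  ≤ 30 ✓
9 windows satisfy the condition.

9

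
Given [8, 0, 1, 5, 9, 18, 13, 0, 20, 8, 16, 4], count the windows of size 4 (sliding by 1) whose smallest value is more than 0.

(8, 0, 1, 5) → min 0
(0, 1, 5, 9) → min 0
(1, 5, 9, 18) → min 1  > 0 ✓
(5, 9, 18, 13) → min 5  > 0 ✓
(9, 18, 13, 0) → min 0
(18, 13, 0, 20) → min 0
(13, 0, 20, 8) → min 0
(0, 20, 8, 16) → min 0
(20, 8, 16, 4) → min 4  > 0 ✓
3 windows satisfy the condition.

3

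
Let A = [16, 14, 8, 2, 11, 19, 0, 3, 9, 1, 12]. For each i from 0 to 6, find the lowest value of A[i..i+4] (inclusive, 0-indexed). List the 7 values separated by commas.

16 14 8 2 11 → min 2
14 8 2 11 19 → min 2
8 2 11 19 0 → min 0
2 11 19 0 3 → min 0
11 19 0 3 9 → min 0
19 0 3 9 1 → min 0
0 3 9 1 12 → min 0

2, 2, 0, 0, 0, 0, 0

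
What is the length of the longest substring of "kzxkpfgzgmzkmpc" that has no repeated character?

[k] len 1
[k, z] len 2
[k, z, x] len 3
[z, x, k] len 3
[z, x, k, p] len 4
[z, x, k, p, f] len 5
[z, x, k, p, f, g] len 6
[x, k, p, f, g, z] len 6
[z, g] len 2
[z, g, m] len 3
[g, m, z] len 3
[g, m, z, k] len 4
[z, k, m] len 3
[z, k, m, p] len 4
[z, k, m, p, c] len 5
Longest all-distinct length: 6.

6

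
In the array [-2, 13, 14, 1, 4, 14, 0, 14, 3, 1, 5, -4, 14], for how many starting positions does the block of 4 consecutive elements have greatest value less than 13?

(-2, 13, 14, 1) → max 14
(13, 14, 1, 4) → max 14
(14, 1, 4, 14) → max 14
(1, 4, 14, 0) → max 14
(4, 14, 0, 14) → max 14
(14, 0, 14, 3) → max 14
(0, 14, 3, 1) → max 14
(14, 3, 1, 5) → max 14
(3, 1, 5, -4) → max 5  < 13 ✓
(1, 5, -4, 14) → max 14
1 window satisfy the condition.

1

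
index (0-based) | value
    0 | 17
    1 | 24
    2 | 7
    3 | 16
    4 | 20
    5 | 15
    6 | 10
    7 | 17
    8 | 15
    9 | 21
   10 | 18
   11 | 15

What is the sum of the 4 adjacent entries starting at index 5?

57

Elements at indices 5..8: 15, 10, 17, 15
sum(15, 10, 17, 15) = 57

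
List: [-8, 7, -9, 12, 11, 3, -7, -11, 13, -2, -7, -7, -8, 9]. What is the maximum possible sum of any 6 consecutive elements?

21

(-8, 7, -9, 12, 11, 3) → sum 16
(7, -9, 12, 11, 3, -7) → sum 17
(-9, 12, 11, 3, -7, -11) → sum -1
(12, 11, 3, -7, -11, 13) → sum 21
(11, 3, -7, -11, 13, -2) → sum 7
(3, -7, -11, 13, -2, -7) → sum -11
(-7, -11, 13, -2, -7, -7) → sum -21
(-11, 13, -2, -7, -7, -8) → sum -22
(13, -2, -7, -7, -8, 9) → sum -2
Maximum of these is 21.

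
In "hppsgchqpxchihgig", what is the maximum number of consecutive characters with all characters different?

7

add h: [h] len 1
add p: [h, p] len 2
add p (repeat p, move left end past it): [p] len 1
add s: [p, s] len 2
add g: [p, s, g] len 3
add c: [p, s, g, c] len 4
add h: [p, s, g, c, h] len 5
add q: [p, s, g, c, h, q] len 6
add p (repeat p, move left end past it): [s, g, c, h, q, p] len 6
add x: [s, g, c, h, q, p, x] len 7
add c (repeat c, move left end past it): [h, q, p, x, c] len 5
add h (repeat h, move left end past it): [q, p, x, c, h] len 5
add i: [q, p, x, c, h, i] len 6
add h (repeat h, move left end past it): [i, h] len 2
add g: [i, h, g] len 3
add i (repeat i, move left end past it): [h, g, i] len 3
add g (repeat g, move left end past it): [i, g] len 2
Longest all-distinct length: 7.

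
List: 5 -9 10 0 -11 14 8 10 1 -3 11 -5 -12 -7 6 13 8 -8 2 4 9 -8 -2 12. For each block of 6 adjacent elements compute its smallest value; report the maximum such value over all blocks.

(5, -9, 10, 0, -11, 14) → min -11
(-9, 10, 0, -11, 14, 8) → min -11
(10, 0, -11, 14, 8, 10) → min -11
(0, -11, 14, 8, 10, 1) → min -11
(-11, 14, 8, 10, 1, -3) → min -11
(14, 8, 10, 1, -3, 11) → min -3
(8, 10, 1, -3, 11, -5) → min -5
(10, 1, -3, 11, -5, -12) → min -12
(1, -3, 11, -5, -12, -7) → min -12
(-3, 11, -5, -12, -7, 6) → min -12
(11, -5, -12, -7, 6, 13) → min -12
(-5, -12, -7, 6, 13, 8) → min -12
(-12, -7, 6, 13, 8, -8) → min -12
(-7, 6, 13, 8, -8, 2) → min -8
(6, 13, 8, -8, 2, 4) → min -8
(13, 8, -8, 2, 4, 9) → min -8
(8, -8, 2, 4, 9, -8) → min -8
(-8, 2, 4, 9, -8, -2) → min -8
(2, 4, 9, -8, -2, 12) → min -8
Maximum of these is -3.

-3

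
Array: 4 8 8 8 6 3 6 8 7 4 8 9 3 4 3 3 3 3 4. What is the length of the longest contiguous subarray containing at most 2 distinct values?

Extend right; when distinct count exceeds 2, shrink from the left:
[4] 1 distinct, len 1
[4, 8] 2 distinct, len 2
[4, 8, 8] 2 distinct, len 3
[4, 8, 8, 8] 2 distinct, len 4
[8, 8, 8, 6] 2 distinct, len 4
[6, 3] 2 distinct, len 2
[6, 3, 6] 2 distinct, len 3
[6, 8] 2 distinct, len 2
[8, 7] 2 distinct, len 2
[7, 4] 2 distinct, len 2
[4, 8] 2 distinct, len 2
[8, 9] 2 distinct, len 2
[9, 3] 2 distinct, len 2
[3, 4] 2 distinct, len 2
[3, 4, 3] 2 distinct, len 3
[3, 4, 3, 3] 2 distinct, len 4
[3, 4, 3, 3, 3] 2 distinct, len 5
[3, 4, 3, 3, 3, 3] 2 distinct, len 6
[3, 4, 3, 3, 3, 3, 4] 2 distinct, len 7
Longest length with ≤2 distinct: 7.

7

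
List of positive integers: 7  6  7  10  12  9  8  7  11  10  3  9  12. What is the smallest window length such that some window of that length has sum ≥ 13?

2

Extend right; whenever the sum reaches 13, record the length and shrink from the left:
add 7: running sum 7 < 13
end 1: [7, 6] sum 13, len 2
end 2: [6, 7] sum 13, len 2
end 3: [7, 10] sum 17, len 2
end 4: [10, 12] sum 22, len 2
end 5: [12, 9] sum 21, len 2
end 6: [9, 8] sum 17, len 2
end 7: [8, 7] sum 15, len 2
end 8: [7, 11] sum 18, len 2
end 9: [11, 10] sum 21, len 2
end 10: [10, 3] sum 13, len 2
end 11: [10, 3, 9] sum 22, len 3
end 12: [9, 12] sum 21, len 2
Shortest qualifying length: 2.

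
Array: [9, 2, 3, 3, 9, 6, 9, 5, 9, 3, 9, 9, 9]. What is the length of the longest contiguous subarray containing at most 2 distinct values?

5

Extend right; when distinct count exceeds 2, shrink from the left:
add 9: window [9] (1 distinct), len 1
add 2: window [9, 2] (2 distinct), len 2
add 3: window [2, 3] (2 distinct), len 2
add 3: window [2, 3, 3] (2 distinct), len 3
add 9: window [3, 3, 9] (2 distinct), len 3
add 6: window [9, 6] (2 distinct), len 2
add 9: window [9, 6, 9] (2 distinct), len 3
add 5: window [9, 5] (2 distinct), len 2
add 9: window [9, 5, 9] (2 distinct), len 3
add 3: window [9, 3] (2 distinct), len 2
add 9: window [9, 3, 9] (2 distinct), len 3
add 9: window [9, 3, 9, 9] (2 distinct), len 4
add 9: window [9, 3, 9, 9, 9] (2 distinct), len 5
Longest length with ≤2 distinct: 5.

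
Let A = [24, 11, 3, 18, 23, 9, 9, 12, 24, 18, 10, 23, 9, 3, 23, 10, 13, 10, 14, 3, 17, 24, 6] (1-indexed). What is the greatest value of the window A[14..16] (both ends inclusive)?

Elements at indices 14..16: 3, 23, 10
max(3, 23, 10) = 23

23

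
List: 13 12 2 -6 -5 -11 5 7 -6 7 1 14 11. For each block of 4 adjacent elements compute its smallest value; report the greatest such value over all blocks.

1

Each size-4 window and its min:
(13, 12, 2, -6) → min -6
(12, 2, -6, -5) → min -6
(2, -6, -5, -11) → min -11
(-6, -5, -11, 5) → min -11
(-5, -11, 5, 7) → min -11
(-11, 5, 7, -6) → min -11
(5, 7, -6, 7) → min -6
(7, -6, 7, 1) → min -6
(-6, 7, 1, 14) → min -6
(7, 1, 14, 11) → min 1
Greatest of these is 1.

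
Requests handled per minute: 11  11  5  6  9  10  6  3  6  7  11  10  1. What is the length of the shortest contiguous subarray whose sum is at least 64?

add 11: running sum 11 < 64
add 11: running sum 22 < 64
add 5: running sum 27 < 64
add 6: running sum 33 < 64
add 9: running sum 42 < 64
add 10: running sum 52 < 64
add 6: running sum 58 < 64
add 3: running sum 61 < 64
add 6: shortest ending here [11, 11, 5, 6, 9, 10, 6, 3, 6] sum 67, len 9
add 7: shortest ending here [11, 11, 5, 6, 9, 10, 6, 3, 6, 7] sum 74, len 10
add 11: shortest ending here [11, 5, 6, 9, 10, 6, 3, 6, 7, 11] sum 74, len 10
add 10: shortest ending here [6, 9, 10, 6, 3, 6, 7, 11, 10] sum 68, len 9
add 1: shortest ending here [6, 9, 10, 6, 3, 6, 7, 11, 10, 1] sum 69, len 10
Shortest qualifying length: 9.

9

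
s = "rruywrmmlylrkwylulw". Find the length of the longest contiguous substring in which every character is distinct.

[r] len 1
[r] len 1
[r, u] len 2
[r, u, y] len 3
[r, u, y, w] len 4
[u, y, w, r] len 4
[u, y, w, r, m] len 5
[m] len 1
[m, l] len 2
[m, l, y] len 3
[y, l] len 2
[y, l, r] len 3
[y, l, r, k] len 4
[y, l, r, k, w] len 5
[l, r, k, w, y] len 5
[r, k, w, y, l] len 5
[r, k, w, y, l, u] len 6
[u, l] len 2
[u, l, w] len 3
Longest all-distinct length: 6.

6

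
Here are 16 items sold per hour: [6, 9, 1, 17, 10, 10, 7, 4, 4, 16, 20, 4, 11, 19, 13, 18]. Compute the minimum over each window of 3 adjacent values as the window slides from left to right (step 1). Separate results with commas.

1, 1, 1, 10, 7, 4, 4, 4, 4, 4, 4, 4, 11, 13

[6, 9, 1] → min 1
[9, 1, 17] → min 1
[1, 17, 10] → min 1
[17, 10, 10] → min 10
[10, 10, 7] → min 7
[10, 7, 4] → min 4
[7, 4, 4] → min 4
[4, 4, 16] → min 4
[4, 16, 20] → min 4
[16, 20, 4] → min 4
[20, 4, 11] → min 4
[4, 11, 19] → min 4
[11, 19, 13] → min 11
[19, 13, 18] → min 13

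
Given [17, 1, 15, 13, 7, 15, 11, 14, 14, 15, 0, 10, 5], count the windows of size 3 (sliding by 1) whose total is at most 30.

4

(17, 1, 15) → sum 33
(1, 15, 13) → sum 29  ≤ 30 ✓
(15, 13, 7) → sum 35
(13, 7, 15) → sum 35
(7, 15, 11) → sum 33
(15, 11, 14) → sum 40
(11, 14, 14) → sum 39
(14, 14, 15) → sum 43
(14, 15, 0) → sum 29  ≤ 30 ✓
(15, 0, 10) → sum 25  ≤ 30 ✓
(0, 10, 5) → sum 15  ≤ 30 ✓
4 windows satisfy the condition.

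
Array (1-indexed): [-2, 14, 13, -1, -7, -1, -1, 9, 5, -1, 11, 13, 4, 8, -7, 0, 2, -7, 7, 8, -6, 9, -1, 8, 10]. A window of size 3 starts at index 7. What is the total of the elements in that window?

Elements at indices 7..9: -1, 9, 5
sum(-1, 9, 5) = 13

13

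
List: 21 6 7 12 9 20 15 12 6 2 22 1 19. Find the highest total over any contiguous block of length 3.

Each size-3 window and its sum:
[21, 6, 7] → sum 34
[6, 7, 12] → sum 25
[7, 12, 9] → sum 28
[12, 9, 20] → sum 41
[9, 20, 15] → sum 44
[20, 15, 12] → sum 47
[15, 12, 6] → sum 33
[12, 6, 2] → sum 20
[6, 2, 22] → sum 30
[2, 22, 1] → sum 25
[22, 1, 19] → sum 42
Highest of these is 47.

47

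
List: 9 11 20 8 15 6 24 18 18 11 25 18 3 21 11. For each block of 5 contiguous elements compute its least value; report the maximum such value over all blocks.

(9, 11, 20, 8, 15) → min 8
(11, 20, 8, 15, 6) → min 6
(20, 8, 15, 6, 24) → min 6
(8, 15, 6, 24, 18) → min 6
(15, 6, 24, 18, 18) → min 6
(6, 24, 18, 18, 11) → min 6
(24, 18, 18, 11, 25) → min 11
(18, 18, 11, 25, 18) → min 11
(18, 11, 25, 18, 3) → min 3
(11, 25, 18, 3, 21) → min 3
(25, 18, 3, 21, 11) → min 3
Maximum of these is 11.

11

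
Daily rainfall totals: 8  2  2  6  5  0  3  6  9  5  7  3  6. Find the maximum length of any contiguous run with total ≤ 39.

Extend to the right; shrink from the left whenever the sum exceeds 39:
→ 8: sum 8, len 1
→ 2: sum 10, len 2
→ 2: sum 12, len 3
→ 6: sum 18, len 4
→ 5: sum 23, len 5
→ 0: sum 23, len 6
→ 3: sum 26, len 7
→ 6: sum 32, len 8
→ 9 (dropped 8): sum 33, len 8
→ 5: sum 38, len 9
→ 7 (dropped 2, 2, 6): sum 35, len 7
→ 3: sum 38, len 8
→ 6 (dropped 5): sum 39, len 8
Longest length seen: 9.

9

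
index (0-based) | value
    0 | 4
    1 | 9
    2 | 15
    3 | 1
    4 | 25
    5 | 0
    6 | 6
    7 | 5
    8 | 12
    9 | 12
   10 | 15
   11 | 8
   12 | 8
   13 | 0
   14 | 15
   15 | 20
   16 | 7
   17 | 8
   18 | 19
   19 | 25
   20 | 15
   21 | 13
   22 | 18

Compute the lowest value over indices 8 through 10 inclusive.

Elements at indices 8..10: 12, 12, 15
min(12, 12, 15) = 12

12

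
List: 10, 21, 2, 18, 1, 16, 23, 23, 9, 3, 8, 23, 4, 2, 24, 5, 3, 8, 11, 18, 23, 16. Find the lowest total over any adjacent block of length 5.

38

(10, 21, 2, 18, 1) → sum 52
(21, 2, 18, 1, 16) → sum 58
(2, 18, 1, 16, 23) → sum 60
(18, 1, 16, 23, 23) → sum 81
(1, 16, 23, 23, 9) → sum 72
(16, 23, 23, 9, 3) → sum 74
(23, 23, 9, 3, 8) → sum 66
(23, 9, 3, 8, 23) → sum 66
(9, 3, 8, 23, 4) → sum 47
(3, 8, 23, 4, 2) → sum 40
(8, 23, 4, 2, 24) → sum 61
(23, 4, 2, 24, 5) → sum 58
(4, 2, 24, 5, 3) → sum 38
(2, 24, 5, 3, 8) → sum 42
(24, 5, 3, 8, 11) → sum 51
(5, 3, 8, 11, 18) → sum 45
(3, 8, 11, 18, 23) → sum 63
(8, 11, 18, 23, 16) → sum 76
Lowest of these is 38.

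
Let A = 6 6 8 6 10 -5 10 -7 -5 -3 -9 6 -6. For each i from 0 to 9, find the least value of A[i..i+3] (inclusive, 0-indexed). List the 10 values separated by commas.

6, 6, -5, -5, -7, -7, -7, -9, -9, -9

Sliding a size-4 window across the 13 values:
6 6 8 6 → min 6
6 8 6 10 → min 6
8 6 10 -5 → min -5
6 10 -5 10 → min -5
10 -5 10 -7 → min -7
-5 10 -7 -5 → min -7
10 -7 -5 -3 → min -7
-7 -5 -3 -9 → min -9
-5 -3 -9 6 → min -9
-3 -9 6 -6 → min -9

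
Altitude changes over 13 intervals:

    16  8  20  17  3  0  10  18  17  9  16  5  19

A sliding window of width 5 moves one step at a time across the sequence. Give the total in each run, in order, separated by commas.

64, 48, 50, 48, 48, 54, 70, 65, 66

16 8 20 17 3 → sum 64
8 20 17 3 0 → sum 48
20 17 3 0 10 → sum 50
17 3 0 10 18 → sum 48
3 0 10 18 17 → sum 48
0 10 18 17 9 → sum 54
10 18 17 9 16 → sum 70
18 17 9 16 5 → sum 65
17 9 16 5 19 → sum 66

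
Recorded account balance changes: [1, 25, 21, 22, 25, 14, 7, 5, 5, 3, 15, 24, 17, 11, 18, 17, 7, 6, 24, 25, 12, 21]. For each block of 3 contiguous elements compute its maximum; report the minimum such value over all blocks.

Each size-3 window and its max:
1 25 21 → max 25
25 21 22 → max 25
21 22 25 → max 25
22 25 14 → max 25
25 14 7 → max 25
14 7 5 → max 14
7 5 5 → max 7
5 5 3 → max 5
5 3 15 → max 15
3 15 24 → max 24
15 24 17 → max 24
24 17 11 → max 24
17 11 18 → max 18
11 18 17 → max 18
18 17 7 → max 18
17 7 6 → max 17
7 6 24 → max 24
6 24 25 → max 25
24 25 12 → max 25
25 12 21 → max 25
Minimum of these is 5.

5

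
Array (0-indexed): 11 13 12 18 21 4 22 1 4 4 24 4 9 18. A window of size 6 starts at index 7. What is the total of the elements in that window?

46

Elements at indices 7..12: 1, 4, 4, 24, 4, 9
sum(1, 4, 4, 24, 4, 9) = 46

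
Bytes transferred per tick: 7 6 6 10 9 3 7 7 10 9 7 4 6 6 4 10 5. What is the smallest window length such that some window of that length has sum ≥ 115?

add 7: running sum 7 < 115
add 6: running sum 13 < 115
add 6: running sum 19 < 115
add 10: running sum 29 < 115
add 9: running sum 38 < 115
add 3: running sum 41 < 115
add 7: running sum 48 < 115
add 7: running sum 55 < 115
add 10: running sum 65 < 115
add 9: running sum 74 < 115
add 7: running sum 81 < 115
add 4: running sum 85 < 115
add 6: running sum 91 < 115
add 6: running sum 97 < 115
add 4: running sum 101 < 115
add 10: running sum 111 < 115
add 5: shortest ending here [7, 6, 6, 10, 9, 3, 7, 7, 10, 9, 7, 4, 6, 6, 4, 10, 5] sum 116, len 17
Shortest qualifying length: 17.

17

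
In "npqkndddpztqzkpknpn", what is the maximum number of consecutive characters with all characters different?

5

[n] len 1
[n, p] len 2
[n, p, q] len 3
[n, p, q, k] len 4
[p, q, k, n] len 4
[p, q, k, n, d] len 5
[d] len 1
[d] len 1
[d, p] len 2
[d, p, z] len 3
[d, p, z, t] len 4
[d, p, z, t, q] len 5
[t, q, z] len 3
[t, q, z, k] len 4
[t, q, z, k, p] len 5
[p, k] len 2
[p, k, n] len 3
[k, n, p] len 3
[p, n] len 2
Longest all-distinct length: 5.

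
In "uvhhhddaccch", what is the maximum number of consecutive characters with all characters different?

3

add u: [u] len 1
add v: [u, v] len 2
add h: [u, v, h] len 3
add h (repeat h, move left end past it): [h] len 1
add h (repeat h, move left end past it): [h] len 1
add d: [h, d] len 2
add d (repeat d, move left end past it): [d] len 1
add a: [d, a] len 2
add c: [d, a, c] len 3
add c (repeat c, move left end past it): [c] len 1
add c (repeat c, move left end past it): [c] len 1
add h: [c, h] len 2
Longest all-distinct length: 3.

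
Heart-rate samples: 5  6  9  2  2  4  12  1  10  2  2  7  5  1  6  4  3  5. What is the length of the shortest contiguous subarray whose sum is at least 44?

Extend right; whenever the sum reaches 44, record the length and shrink from the left:
add 5: running sum 5 < 44
add 6: running sum 11 < 44
add 9: running sum 20 < 44
add 2: running sum 22 < 44
add 2: running sum 24 < 44
add 4: running sum 28 < 44
add 12: running sum 40 < 44
add 1: running sum 41 < 44
add 10: shortest ending here [6, 9, 2, 2, 4, 12, 1, 10] sum 46, len 8
add 2: shortest ending here [6, 9, 2, 2, 4, 12, 1, 10, 2] sum 48, len 9
add 2: shortest ending here [9, 2, 2, 4, 12, 1, 10, 2, 2] sum 44, len 9
add 7: shortest ending here [9, 2, 2, 4, 12, 1, 10, 2, 2, 7] sum 51, len 10
add 5: shortest ending here [2, 4, 12, 1, 10, 2, 2, 7, 5] sum 45, len 9
add 1: shortest ending here [4, 12, 1, 10, 2, 2, 7, 5, 1] sum 44, len 9
add 6: shortest ending here [12, 1, 10, 2, 2, 7, 5, 1, 6] sum 46, len 9
add 4: shortest ending here [12, 1, 10, 2, 2, 7, 5, 1, 6, 4] sum 50, len 10
add 3: shortest ending here [12, 1, 10, 2, 2, 7, 5, 1, 6, 4, 3] sum 53, len 11
add 5: shortest ending here [10, 2, 2, 7, 5, 1, 6, 4, 3, 5] sum 45, len 10
Shortest qualifying length: 8.

8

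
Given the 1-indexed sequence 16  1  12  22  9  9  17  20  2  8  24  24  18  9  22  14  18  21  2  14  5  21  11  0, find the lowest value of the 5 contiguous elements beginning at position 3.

Elements at indices 3..7: 12, 22, 9, 9, 17
min(12, 22, 9, 9, 17) = 9

9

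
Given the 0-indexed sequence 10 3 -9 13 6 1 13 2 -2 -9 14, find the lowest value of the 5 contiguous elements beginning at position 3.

Elements at indices 3..7: 13, 6, 1, 13, 2
min(13, 6, 1, 13, 2) = 1

1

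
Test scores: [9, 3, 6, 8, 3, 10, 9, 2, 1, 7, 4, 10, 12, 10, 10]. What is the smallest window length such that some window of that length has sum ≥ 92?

13

add 9: running sum 9 < 92
add 3: running sum 12 < 92
add 6: running sum 18 < 92
add 8: running sum 26 < 92
add 3: running sum 29 < 92
add 10: running sum 39 < 92
add 9: running sum 48 < 92
add 2: running sum 50 < 92
add 1: running sum 51 < 92
add 7: running sum 58 < 92
add 4: running sum 62 < 92
add 10: running sum 72 < 92
add 12: running sum 84 < 92
end 13: [9, 3, 6, 8, 3, 10, 9, 2, 1, 7, 4, 10, 12, 10] sum 94, len 14
end 14: [6, 8, 3, 10, 9, 2, 1, 7, 4, 10, 12, 10, 10] sum 92, len 13
Shortest qualifying length: 13.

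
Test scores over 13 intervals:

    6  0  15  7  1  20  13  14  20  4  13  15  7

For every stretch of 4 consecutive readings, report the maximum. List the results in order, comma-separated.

Sliding a size-4 window across the 13 values:
6 0 15 7 → max 15
0 15 7 1 → max 15
15 7 1 20 → max 20
7 1 20 13 → max 20
1 20 13 14 → max 20
20 13 14 20 → max 20
13 14 20 4 → max 20
14 20 4 13 → max 20
20 4 13 15 → max 20
4 13 15 7 → max 15

15, 15, 20, 20, 20, 20, 20, 20, 20, 15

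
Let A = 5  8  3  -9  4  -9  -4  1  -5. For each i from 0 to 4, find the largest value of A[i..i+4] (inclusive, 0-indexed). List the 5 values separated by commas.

Sliding a size-5 window across the 9 values:
[5, 8, 3, -9, 4] → max 8
[8, 3, -9, 4, -9] → max 8
[3, -9, 4, -9, -4] → max 4
[-9, 4, -9, -4, 1] → max 4
[4, -9, -4, 1, -5] → max 4

8, 8, 4, 4, 4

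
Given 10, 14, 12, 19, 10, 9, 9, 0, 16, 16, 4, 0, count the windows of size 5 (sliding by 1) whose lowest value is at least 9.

3

10 14 12 19 10 → min 10  ≥ 9 ✓
14 12 19 10 9 → min 9  ≥ 9 ✓
12 19 10 9 9 → min 9  ≥ 9 ✓
19 10 9 9 0 → min 0
10 9 9 0 16 → min 0
9 9 0 16 16 → min 0
9 0 16 16 4 → min 0
0 16 16 4 0 → min 0
3 windows satisfy the condition.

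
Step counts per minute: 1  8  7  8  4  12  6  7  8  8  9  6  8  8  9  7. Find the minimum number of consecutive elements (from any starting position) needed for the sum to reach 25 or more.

3

Extend right; whenever the sum reaches 25, record the length and shrink from the left:
add 1: running sum 1 < 25
add 8: running sum 9 < 25
add 7: running sum 16 < 25
add 8: running sum 24 < 25
end 4: [8, 7, 8, 4] sum 27, len 4
end 5: [7, 8, 4, 12] sum 31, len 4
end 6: [8, 4, 12, 6] sum 30, len 4
end 7: [12, 6, 7] sum 25, len 3
end 8: [12, 6, 7, 8] sum 33, len 4
end 9: [6, 7, 8, 8] sum 29, len 4
end 10: [8, 8, 9] sum 25, len 3
end 11: [8, 8, 9, 6] sum 31, len 4
end 12: [8, 9, 6, 8] sum 31, len 4
end 13: [9, 6, 8, 8] sum 31, len 4
end 14: [8, 8, 9] sum 25, len 3
end 15: [8, 8, 9, 7] sum 32, len 4
Shortest qualifying length: 3.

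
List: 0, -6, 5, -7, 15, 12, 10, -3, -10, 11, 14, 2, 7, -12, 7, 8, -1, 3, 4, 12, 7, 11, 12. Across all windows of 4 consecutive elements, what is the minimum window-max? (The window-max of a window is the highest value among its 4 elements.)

(0, -6, 5, -7) → max 5
(-6, 5, -7, 15) → max 15
(5, -7, 15, 12) → max 15
(-7, 15, 12, 10) → max 15
(15, 12, 10, -3) → max 15
(12, 10, -3, -10) → max 12
(10, -3, -10, 11) → max 11
(-3, -10, 11, 14) → max 14
(-10, 11, 14, 2) → max 14
(11, 14, 2, 7) → max 14
(14, 2, 7, -12) → max 14
(2, 7, -12, 7) → max 7
(7, -12, 7, 8) → max 8
(-12, 7, 8, -1) → max 8
(7, 8, -1, 3) → max 8
(8, -1, 3, 4) → max 8
(-1, 3, 4, 12) → max 12
(3, 4, 12, 7) → max 12
(4, 12, 7, 11) → max 12
(12, 7, 11, 12) → max 12
Minimum of these is 5.

5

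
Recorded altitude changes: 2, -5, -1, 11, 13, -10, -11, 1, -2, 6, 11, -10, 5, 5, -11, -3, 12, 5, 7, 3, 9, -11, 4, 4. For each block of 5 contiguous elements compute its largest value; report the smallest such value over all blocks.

5

[2, -5, -1, 11, 13] → max 13
[-5, -1, 11, 13, -10] → max 13
[-1, 11, 13, -10, -11] → max 13
[11, 13, -10, -11, 1] → max 13
[13, -10, -11, 1, -2] → max 13
[-10, -11, 1, -2, 6] → max 6
[-11, 1, -2, 6, 11] → max 11
[1, -2, 6, 11, -10] → max 11
[-2, 6, 11, -10, 5] → max 11
[6, 11, -10, 5, 5] → max 11
[11, -10, 5, 5, -11] → max 11
[-10, 5, 5, -11, -3] → max 5
[5, 5, -11, -3, 12] → max 12
[5, -11, -3, 12, 5] → max 12
[-11, -3, 12, 5, 7] → max 12
[-3, 12, 5, 7, 3] → max 12
[12, 5, 7, 3, 9] → max 12
[5, 7, 3, 9, -11] → max 9
[7, 3, 9, -11, 4] → max 9
[3, 9, -11, 4, 4] → max 9
Smallest of these is 5.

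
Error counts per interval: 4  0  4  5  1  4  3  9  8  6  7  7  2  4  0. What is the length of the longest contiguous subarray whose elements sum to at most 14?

→ 4: sum 4, len 1
→ 0: sum 4, len 2
→ 4: sum 8, len 3
→ 5: sum 13, len 4
→ 1: sum 14, len 5
→ 4 (dropped 4): sum 14, len 5
→ 3 (dropped 0, 4): sum 13, len 4
→ 9 (dropped 5, 1, 4): sum 12, len 2
→ 8 (dropped 3, 9): sum 8, len 1
→ 6: sum 14, len 2
→ 7 (dropped 8): sum 13, len 2
→ 7 (dropped 6): sum 14, len 2
→ 2 (dropped 7): sum 9, len 2
→ 4: sum 13, len 3
→ 0: sum 13, len 4
Longest length seen: 5.

5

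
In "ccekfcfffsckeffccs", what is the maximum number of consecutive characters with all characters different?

5

add c: [c] len 1
add c (repeat c, move left end past it): [c] len 1
add e: [c, e] len 2
add k: [c, e, k] len 3
add f: [c, e, k, f] len 4
add c (repeat c, move left end past it): [e, k, f, c] len 4
add f (repeat f, move left end past it): [c, f] len 2
add f (repeat f, move left end past it): [f] len 1
add f (repeat f, move left end past it): [f] len 1
add s: [f, s] len 2
add c: [f, s, c] len 3
add k: [f, s, c, k] len 4
add e: [f, s, c, k, e] len 5
add f (repeat f, move left end past it): [s, c, k, e, f] len 5
add f (repeat f, move left end past it): [f] len 1
add c: [f, c] len 2
add c (repeat c, move left end past it): [c] len 1
add s: [c, s] len 2
Longest all-distinct length: 5.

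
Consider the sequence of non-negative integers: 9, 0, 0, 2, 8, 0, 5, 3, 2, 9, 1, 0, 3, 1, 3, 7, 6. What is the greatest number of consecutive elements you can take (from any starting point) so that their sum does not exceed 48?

15

Extend to the right; shrink from the left whenever the sum exceeds 48:
→ 9: sum 9, len 1
→ 0: sum 9, len 2
→ 0: sum 9, len 3
→ 2: sum 11, len 4
→ 8: sum 19, len 5
→ 0: sum 19, len 6
→ 5: sum 24, len 7
→ 3: sum 27, len 8
→ 2: sum 29, len 9
→ 9: sum 38, len 10
→ 1: sum 39, len 11
→ 0: sum 39, len 12
→ 3: sum 42, len 13
→ 1: sum 43, len 14
→ 3: sum 46, len 15
→ 7 (dropped 9): sum 44, len 15
→ 6 (dropped 0, 0, 2): sum 48, len 13
Longest length seen: 15.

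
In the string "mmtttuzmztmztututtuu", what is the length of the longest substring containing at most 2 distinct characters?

8

[m] 1 distinct, len 1
[m, m] 1 distinct, len 2
[m, m, t] 2 distinct, len 3
[m, m, t, t] 2 distinct, len 4
[m, m, t, t, t] 2 distinct, len 5
[t, t, t, u] 2 distinct, len 4
[u, z] 2 distinct, len 2
[z, m] 2 distinct, len 2
[z, m, z] 2 distinct, len 3
[z, t] 2 distinct, len 2
[t, m] 2 distinct, len 2
[m, z] 2 distinct, len 2
[z, t] 2 distinct, len 2
[t, u] 2 distinct, len 2
[t, u, t] 2 distinct, len 3
[t, u, t, u] 2 distinct, len 4
[t, u, t, u, t] 2 distinct, len 5
[t, u, t, u, t, t] 2 distinct, len 6
[t, u, t, u, t, t, u] 2 distinct, len 7
[t, u, t, u, t, t, u, u] 2 distinct, len 8
Longest length with ≤2 distinct: 8.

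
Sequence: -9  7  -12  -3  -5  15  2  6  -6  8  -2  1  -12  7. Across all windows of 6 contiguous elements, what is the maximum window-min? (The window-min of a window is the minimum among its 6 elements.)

Window mins for each of the 9 positions:
-9 7 -12 -3 -5 15 → min -12
7 -12 -3 -5 15 2 → min -12
-12 -3 -5 15 2 6 → min -12
-3 -5 15 2 6 -6 → min -6
-5 15 2 6 -6 8 → min -6
15 2 6 -6 8 -2 → min -6
2 6 -6 8 -2 1 → min -6
6 -6 8 -2 1 -12 → min -12
-6 8 -2 1 -12 7 → min -12
Maximum of these is -6.

-6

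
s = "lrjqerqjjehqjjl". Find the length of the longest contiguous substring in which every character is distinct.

add l: [l] len 1
add r: [l, r] len 2
add j: [l, r, j] len 3
add q: [l, r, j, q] len 4
add e: [l, r, j, q, e] len 5
add r (repeat r, move left end past it): [j, q, e, r] len 4
add q (repeat q, move left end past it): [e, r, q] len 3
add j: [e, r, q, j] len 4
add j (repeat j, move left end past it): [j] len 1
add e: [j, e] len 2
add h: [j, e, h] len 3
add q: [j, e, h, q] len 4
add j (repeat j, move left end past it): [e, h, q, j] len 4
add j (repeat j, move left end past it): [j] len 1
add l: [j, l] len 2
Longest all-distinct length: 5.

5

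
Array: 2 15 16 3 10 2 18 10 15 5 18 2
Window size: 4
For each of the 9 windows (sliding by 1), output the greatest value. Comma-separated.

16, 16, 16, 18, 18, 18, 18, 18, 18

(2, 15, 16, 3) → max 16
(15, 16, 3, 10) → max 16
(16, 3, 10, 2) → max 16
(3, 10, 2, 18) → max 18
(10, 2, 18, 10) → max 18
(2, 18, 10, 15) → max 18
(18, 10, 15, 5) → max 18
(10, 15, 5, 18) → max 18
(15, 5, 18, 2) → max 18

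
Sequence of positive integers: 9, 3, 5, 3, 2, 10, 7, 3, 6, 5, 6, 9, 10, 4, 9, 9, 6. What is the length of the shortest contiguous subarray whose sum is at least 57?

add 9: running sum 9 < 57
add 3: running sum 12 < 57
add 5: running sum 17 < 57
add 3: running sum 20 < 57
add 2: running sum 22 < 57
add 10: running sum 32 < 57
add 7: running sum 39 < 57
add 3: running sum 42 < 57
add 6: running sum 48 < 57
add 5: running sum 53 < 57
end 10: [9, 3, 5, 3, 2, 10, 7, 3, 6, 5, 6] sum 59, len 11
end 11: [3, 5, 3, 2, 10, 7, 3, 6, 5, 6, 9] sum 59, len 11
end 12: [2, 10, 7, 3, 6, 5, 6, 9, 10] sum 58, len 9
end 13: [10, 7, 3, 6, 5, 6, 9, 10, 4] sum 60, len 9
end 14: [7, 3, 6, 5, 6, 9, 10, 4, 9] sum 59, len 9
end 15: [6, 5, 6, 9, 10, 4, 9, 9] sum 58, len 8
end 16: [5, 6, 9, 10, 4, 9, 9, 6] sum 58, len 8
Shortest qualifying length: 8.

8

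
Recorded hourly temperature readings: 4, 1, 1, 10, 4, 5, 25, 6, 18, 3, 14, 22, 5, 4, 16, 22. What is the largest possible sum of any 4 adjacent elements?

57

(4, 1, 1, 10) → sum 16
(1, 1, 10, 4) → sum 16
(1, 10, 4, 5) → sum 20
(10, 4, 5, 25) → sum 44
(4, 5, 25, 6) → sum 40
(5, 25, 6, 18) → sum 54
(25, 6, 18, 3) → sum 52
(6, 18, 3, 14) → sum 41
(18, 3, 14, 22) → sum 57
(3, 14, 22, 5) → sum 44
(14, 22, 5, 4) → sum 45
(22, 5, 4, 16) → sum 47
(5, 4, 16, 22) → sum 47
Largest of these is 57.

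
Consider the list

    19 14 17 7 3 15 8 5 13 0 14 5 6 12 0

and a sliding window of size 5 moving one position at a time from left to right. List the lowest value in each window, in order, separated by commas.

Sliding a size-5 window across the 15 values:
19 14 17 7 3 → min 3
14 17 7 3 15 → min 3
17 7 3 15 8 → min 3
7 3 15 8 5 → min 3
3 15 8 5 13 → min 3
15 8 5 13 0 → min 0
8 5 13 0 14 → min 0
5 13 0 14 5 → min 0
13 0 14 5 6 → min 0
0 14 5 6 12 → min 0
14 5 6 12 0 → min 0

3, 3, 3, 3, 3, 0, 0, 0, 0, 0, 0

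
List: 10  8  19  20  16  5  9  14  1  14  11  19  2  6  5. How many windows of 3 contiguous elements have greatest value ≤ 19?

[10, 8, 19] → max 19  ≤ 19 ✓
[8, 19, 20] → max 20
[19, 20, 16] → max 20
[20, 16, 5] → max 20
[16, 5, 9] → max 16  ≤ 19 ✓
[5, 9, 14] → max 14  ≤ 19 ✓
[9, 14, 1] → max 14  ≤ 19 ✓
[14, 1, 14] → max 14  ≤ 19 ✓
[1, 14, 11] → max 14  ≤ 19 ✓
[14, 11, 19] → max 19  ≤ 19 ✓
[11, 19, 2] → max 19  ≤ 19 ✓
[19, 2, 6] → max 19  ≤ 19 ✓
[2, 6, 5] → max 6  ≤ 19 ✓
10 windows satisfy the condition.

10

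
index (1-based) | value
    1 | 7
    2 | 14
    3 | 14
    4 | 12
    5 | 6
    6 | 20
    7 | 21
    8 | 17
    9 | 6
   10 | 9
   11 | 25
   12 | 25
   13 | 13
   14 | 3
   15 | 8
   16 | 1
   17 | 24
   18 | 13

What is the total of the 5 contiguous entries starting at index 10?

75

Elements at indices 10..14: 9, 25, 25, 13, 3
sum(9, 25, 25, 13, 3) = 75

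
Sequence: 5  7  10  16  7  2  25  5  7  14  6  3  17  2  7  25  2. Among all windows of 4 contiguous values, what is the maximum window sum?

51

[5, 7, 10, 16] → sum 38
[7, 10, 16, 7] → sum 40
[10, 16, 7, 2] → sum 35
[16, 7, 2, 25] → sum 50
[7, 2, 25, 5] → sum 39
[2, 25, 5, 7] → sum 39
[25, 5, 7, 14] → sum 51
[5, 7, 14, 6] → sum 32
[7, 14, 6, 3] → sum 30
[14, 6, 3, 17] → sum 40
[6, 3, 17, 2] → sum 28
[3, 17, 2, 7] → sum 29
[17, 2, 7, 25] → sum 51
[2, 7, 25, 2] → sum 36
Maximum of these is 51.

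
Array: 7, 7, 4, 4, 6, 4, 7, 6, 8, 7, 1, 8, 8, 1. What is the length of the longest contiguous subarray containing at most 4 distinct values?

10

[7] 1 distinct, len 1
[7, 7] 1 distinct, len 2
[7, 7, 4] 2 distinct, len 3
[7, 7, 4, 4] 2 distinct, len 4
[7, 7, 4, 4, 6] 3 distinct, len 5
[7, 7, 4, 4, 6, 4] 3 distinct, len 6
[7, 7, 4, 4, 6, 4, 7] 3 distinct, len 7
[7, 7, 4, 4, 6, 4, 7, 6] 3 distinct, len 8
[7, 7, 4, 4, 6, 4, 7, 6, 8] 4 distinct, len 9
[7, 7, 4, 4, 6, 4, 7, 6, 8, 7] 4 distinct, len 10
[7, 6, 8, 7, 1] 4 distinct, len 5
[7, 6, 8, 7, 1, 8] 4 distinct, len 6
[7, 6, 8, 7, 1, 8, 8] 4 distinct, len 7
[7, 6, 8, 7, 1, 8, 8, 1] 4 distinct, len 8
Longest length with ≤4 distinct: 10.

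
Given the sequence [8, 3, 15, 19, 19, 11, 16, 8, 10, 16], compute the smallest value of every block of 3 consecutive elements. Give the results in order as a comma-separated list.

[8, 3, 15] → min 3
[3, 15, 19] → min 3
[15, 19, 19] → min 15
[19, 19, 11] → min 11
[19, 11, 16] → min 11
[11, 16, 8] → min 8
[16, 8, 10] → min 8
[8, 10, 16] → min 8

3, 3, 15, 11, 11, 8, 8, 8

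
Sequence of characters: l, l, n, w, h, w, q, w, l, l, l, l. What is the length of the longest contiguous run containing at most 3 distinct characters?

7

Extend right; when distinct count exceeds 3, shrink from the left:
add l: window [l] (1 distinct), len 1
add l: window [l, l] (1 distinct), len 2
add n: window [l, l, n] (2 distinct), len 3
add w: window [l, l, n, w] (3 distinct), len 4
add h: window [n, w, h] (3 distinct), len 3
add w: window [n, w, h, w] (3 distinct), len 4
add q: window [w, h, w, q] (3 distinct), len 4
add w: window [w, h, w, q, w] (3 distinct), len 5
add l: window [w, q, w, l] (3 distinct), len 4
add l: window [w, q, w, l, l] (3 distinct), len 5
add l: window [w, q, w, l, l, l] (3 distinct), len 6
add l: window [w, q, w, l, l, l, l] (3 distinct), len 7
Longest length with ≤3 distinct: 7.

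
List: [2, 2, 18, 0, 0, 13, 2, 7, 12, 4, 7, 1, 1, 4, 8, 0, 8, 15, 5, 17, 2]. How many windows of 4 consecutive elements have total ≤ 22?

(2, 2, 18, 0) → sum 22  ≤ 22 ✓
(2, 18, 0, 0) → sum 20  ≤ 22 ✓
(18, 0, 0, 13) → sum 31
(0, 0, 13, 2) → sum 15  ≤ 22 ✓
(0, 13, 2, 7) → sum 22  ≤ 22 ✓
(13, 2, 7, 12) → sum 34
(2, 7, 12, 4) → sum 25
(7, 12, 4, 7) → sum 30
(12, 4, 7, 1) → sum 24
(4, 7, 1, 1) → sum 13  ≤ 22 ✓
(7, 1, 1, 4) → sum 13  ≤ 22 ✓
(1, 1, 4, 8) → sum 14  ≤ 22 ✓
(1, 4, 8, 0) → sum 13  ≤ 22 ✓
(4, 8, 0, 8) → sum 20  ≤ 22 ✓
(8, 0, 8, 15) → sum 31
(0, 8, 15, 5) → sum 28
(8, 15, 5, 17) → sum 45
(15, 5, 17, 2) → sum 39
9 windows satisfy the condition.

9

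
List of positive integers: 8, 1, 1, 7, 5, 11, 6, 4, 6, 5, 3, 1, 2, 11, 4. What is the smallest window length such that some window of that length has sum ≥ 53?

10

add 8: running sum 8 < 53
add 1: running sum 9 < 53
add 1: running sum 10 < 53
add 7: running sum 17 < 53
add 5: running sum 22 < 53
add 11: running sum 33 < 53
add 6: running sum 39 < 53
add 4: running sum 43 < 53
add 6: running sum 49 < 53
add 5: shortest ending here [8, 1, 1, 7, 5, 11, 6, 4, 6, 5] sum 54, len 10
add 3: shortest ending here [8, 1, 1, 7, 5, 11, 6, 4, 6, 5, 3] sum 57, len 11
add 1: shortest ending here [8, 1, 1, 7, 5, 11, 6, 4, 6, 5, 3, 1] sum 58, len 12
add 2: shortest ending here [8, 1, 1, 7, 5, 11, 6, 4, 6, 5, 3, 1, 2] sum 60, len 13
add 11: shortest ending here [5, 11, 6, 4, 6, 5, 3, 1, 2, 11] sum 54, len 10
add 4: shortest ending here [11, 6, 4, 6, 5, 3, 1, 2, 11, 4] sum 53, len 10
Shortest qualifying length: 10.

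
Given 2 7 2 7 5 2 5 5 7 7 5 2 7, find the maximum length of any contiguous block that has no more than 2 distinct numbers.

add 2: window [2] (1 distinct), len 1
add 7: window [2, 7] (2 distinct), len 2
add 2: window [2, 7, 2] (2 distinct), len 3
add 7: window [2, 7, 2, 7] (2 distinct), len 4
add 5: window [7, 5] (2 distinct), len 2
add 2: window [5, 2] (2 distinct), len 2
add 5: window [5, 2, 5] (2 distinct), len 3
add 5: window [5, 2, 5, 5] (2 distinct), len 4
add 7: window [5, 5, 7] (2 distinct), len 3
add 7: window [5, 5, 7, 7] (2 distinct), len 4
add 5: window [5, 5, 7, 7, 5] (2 distinct), len 5
add 2: window [5, 2] (2 distinct), len 2
add 7: window [2, 7] (2 distinct), len 2
Longest length with ≤2 distinct: 5.

5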